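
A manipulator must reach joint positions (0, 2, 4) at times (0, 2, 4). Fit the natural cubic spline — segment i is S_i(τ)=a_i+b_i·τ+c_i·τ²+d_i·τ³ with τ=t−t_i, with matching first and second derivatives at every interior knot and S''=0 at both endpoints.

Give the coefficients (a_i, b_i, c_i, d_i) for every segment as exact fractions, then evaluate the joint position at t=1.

Δ: Δ0=1, Δ1=1
row 1: diag=8, rhs=0; c'=1/4, d'=0
back: M1=0
M: M0=0, M1=0, M2=0
seg 0: a=0, c=M0/2=0, d=(M1−M0)/(6·2)=0, b=Δ0−h0·(2M0+M1)/6=1
seg 1: a=2, c=M1/2=0, d=(M2−M1)/(6·2)=0, b=Δ1−h1·(2M1+M2)/6=1
t_q=1 → seg 0, τ=1; S=0+1·τ+0·τ²+0·τ³=1

  seg 0: a=0 b=1 c=0 d=0
  seg 1: a=2 b=1 c=0 d=0
S(1) = 1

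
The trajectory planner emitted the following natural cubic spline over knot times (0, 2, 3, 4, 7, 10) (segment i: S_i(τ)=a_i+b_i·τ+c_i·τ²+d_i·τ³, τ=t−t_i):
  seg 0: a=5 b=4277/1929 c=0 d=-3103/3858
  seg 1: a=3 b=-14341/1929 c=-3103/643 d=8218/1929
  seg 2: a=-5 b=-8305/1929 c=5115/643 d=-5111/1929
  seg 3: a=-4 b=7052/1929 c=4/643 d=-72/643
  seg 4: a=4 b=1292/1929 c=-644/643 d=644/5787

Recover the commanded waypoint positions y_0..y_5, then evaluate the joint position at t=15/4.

y_0 = S_0(0) = a_0 = 5
y_1 = S_1(0) = a_1 = 3
y_2 = S_2(0) = a_2 = -5
y_3 = S_3(0) = a_3 = -4
y_4 = S_4(0) = a_4 = 4
y_5 = S_4(3) = 0
t_q=15/4 is in segment 2 (τ=3/4); S_2(τ)=-200499/41152

y_0=5 y_1=3 y_2=-5 y_3=-4 y_4=4 y_5=0
S(15/4) = -200499/41152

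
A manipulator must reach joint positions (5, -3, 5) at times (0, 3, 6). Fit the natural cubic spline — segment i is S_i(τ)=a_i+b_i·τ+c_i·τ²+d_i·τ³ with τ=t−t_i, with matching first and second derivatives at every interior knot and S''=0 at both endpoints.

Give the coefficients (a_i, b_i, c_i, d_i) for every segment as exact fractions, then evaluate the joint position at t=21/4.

  seg 0: a=5 b=-4 c=0 d=4/27
  seg 1: a=-3 b=0 c=4/3 d=-4/27
S(21/4) = 33/16

Δ: Δ0=-8/3, Δ1=8/3
row 1: diag=12, rhs=32; c'=1/4, d'=8/3
back: M1=8/3
M: M0=0, M1=8/3, M2=0
seg 0: a=5, c=M0/2=0, d=(M1−M0)/(6·3)=4/27, b=Δ0−h0·(2M0+M1)/6=-4
seg 1: a=-3, c=M1/2=4/3, d=(M2−M1)/(6·3)=-4/27, b=Δ1−h1·(2M1+M2)/6=0
t_q=21/4 → seg 1, τ=9/4; S=-3+0·τ+4/3·τ²+-4/27·τ³=33/16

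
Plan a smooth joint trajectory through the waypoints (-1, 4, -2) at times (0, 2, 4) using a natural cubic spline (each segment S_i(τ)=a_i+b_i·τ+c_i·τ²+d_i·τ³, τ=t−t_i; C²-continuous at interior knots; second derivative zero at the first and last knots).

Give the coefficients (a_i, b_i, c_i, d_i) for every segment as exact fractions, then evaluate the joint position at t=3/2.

Δ: Δ0=5/2, Δ1=-3
row 1: diag=8, rhs=-33; c'=1/4, d'=-33/8
back: M1=-33/8
M: M0=0, M1=-33/8, M2=0
seg 0: a=-1, c=M0/2=0, d=(M1−M0)/(6·2)=-11/32, b=Δ0−h0·(2M0+M1)/6=31/8
seg 1: a=4, c=M1/2=-33/16, d=(M2−M1)/(6·2)=11/32, b=Δ1−h1·(2M1+M2)/6=-1/4
t_q=3/2 → seg 0, τ=3/2; S=-1+31/8·τ+0·τ²+-11/32·τ³=935/256

  seg 0: a=-1 b=31/8 c=0 d=-11/32
  seg 1: a=4 b=-1/4 c=-33/16 d=11/32
S(3/2) = 935/256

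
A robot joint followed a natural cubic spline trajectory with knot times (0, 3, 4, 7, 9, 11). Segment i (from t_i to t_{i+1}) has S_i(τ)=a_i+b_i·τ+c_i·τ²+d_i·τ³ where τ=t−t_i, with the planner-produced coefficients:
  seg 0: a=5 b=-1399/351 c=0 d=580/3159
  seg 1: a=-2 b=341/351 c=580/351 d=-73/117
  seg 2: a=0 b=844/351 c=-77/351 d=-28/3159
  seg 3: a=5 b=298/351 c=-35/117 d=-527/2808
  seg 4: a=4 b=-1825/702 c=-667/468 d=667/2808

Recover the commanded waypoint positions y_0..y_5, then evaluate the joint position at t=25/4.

y_0 = S_0(0) = a_0 = 5
y_1 = S_1(0) = a_1 = -2
y_2 = S_2(0) = a_2 = 0
y_3 = S_3(0) = a_3 = 5
y_4 = S_4(0) = a_4 = 4
y_5 = S_4(2) = -5
t_q=25/4 is in segment 2 (τ=9/4); S_2(τ)=655/156

y_0=5 y_1=-2 y_2=0 y_3=5 y_4=4 y_5=-5
S(25/4) = 655/156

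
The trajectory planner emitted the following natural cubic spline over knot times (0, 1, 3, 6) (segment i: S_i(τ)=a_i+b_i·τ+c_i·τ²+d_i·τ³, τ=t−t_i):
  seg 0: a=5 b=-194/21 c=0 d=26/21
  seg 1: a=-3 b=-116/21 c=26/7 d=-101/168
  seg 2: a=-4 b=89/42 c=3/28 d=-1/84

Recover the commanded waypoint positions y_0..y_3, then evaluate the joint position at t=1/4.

y_0 = S_0(0) = a_0 = 5
y_1 = S_1(0) = a_1 = -3
y_2 = S_2(0) = a_2 = -4
y_3 = S_2(3) = 3
t_q=1/4 is in segment 0 (τ=1/4); S_0(τ)=607/224

y_0=5 y_1=-3 y_2=-4 y_3=3
S(1/4) = 607/224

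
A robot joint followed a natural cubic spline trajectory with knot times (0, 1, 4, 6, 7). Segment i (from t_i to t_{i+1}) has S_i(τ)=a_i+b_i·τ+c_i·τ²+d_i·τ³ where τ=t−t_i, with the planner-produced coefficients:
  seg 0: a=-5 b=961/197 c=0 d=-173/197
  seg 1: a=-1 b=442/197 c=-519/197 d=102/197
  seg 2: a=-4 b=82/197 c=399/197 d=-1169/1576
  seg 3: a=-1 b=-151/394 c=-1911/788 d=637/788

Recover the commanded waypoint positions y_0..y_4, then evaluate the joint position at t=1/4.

y_0 = S_0(0) = a_0 = -5
y_1 = S_1(0) = a_1 = -1
y_2 = S_2(0) = a_2 = -4
y_3 = S_3(0) = a_3 = -1
y_4 = S_3(1) = -3
t_q=1/4 is in segment 0 (τ=1/4); S_0(τ)=-47837/12608

y_0=-5 y_1=-1 y_2=-4 y_3=-1 y_4=-3
S(1/4) = -47837/12608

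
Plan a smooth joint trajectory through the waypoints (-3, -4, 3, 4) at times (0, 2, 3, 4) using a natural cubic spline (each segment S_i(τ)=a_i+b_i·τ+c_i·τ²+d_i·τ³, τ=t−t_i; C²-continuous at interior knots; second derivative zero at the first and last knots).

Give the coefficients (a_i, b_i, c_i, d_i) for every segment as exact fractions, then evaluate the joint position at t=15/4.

Δ: Δ0=-1/2, Δ1=7, Δ2=1
row 1: diag=6, rhs=45; c'=1/6, d'=15/2
row 2: denom=4−1·1/6=23/6; d'=(-36−1·15/2)/(23/6)=-261/23
back: M2=-261/23
back: M1=15/2−1/6·-261/23=216/23
M: M0=0, M1=216/23, M2=-261/23, M3=0
seg 0: a=-3, c=M0/2=0, d=(M1−M0)/(6·2)=18/23, b=Δ0−h0·(2M0+M1)/6=-167/46
seg 1: a=-4, c=M1/2=108/23, d=(M2−M1)/(6·1)=-159/46, b=Δ1−h1·(2M1+M2)/6=265/46
seg 2: a=3, c=M2/2=-261/46, d=(M3−M2)/(6·1)=87/46, b=Δ2−h2·(2M2+M3)/6=110/23
t_q=15/4 → seg 2, τ=3/4; S=3+110/23·τ+-261/46·τ²+87/46·τ³=12345/2944

  seg 0: a=-3 b=-167/46 c=0 d=18/23
  seg 1: a=-4 b=265/46 c=108/23 d=-159/46
  seg 2: a=3 b=110/23 c=-261/46 d=87/46
S(15/4) = 12345/2944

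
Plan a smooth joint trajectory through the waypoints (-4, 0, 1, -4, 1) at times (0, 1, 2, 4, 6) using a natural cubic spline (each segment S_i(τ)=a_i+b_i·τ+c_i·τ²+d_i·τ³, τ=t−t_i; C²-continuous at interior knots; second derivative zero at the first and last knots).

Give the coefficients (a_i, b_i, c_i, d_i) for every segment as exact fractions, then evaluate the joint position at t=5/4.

Δ: Δ0=4, Δ1=1, Δ2=-5/2, Δ3=5/2
row 1: diag=4, rhs=-18; c'=1/4, d'=-9/2
row 2: denom=6−1·1/4=23/4; d'=(-21−1·-9/2)/(23/4)=-66/23
row 3: denom=8−2·8/23=168/23; d'=(30−2·-66/23)/(168/23)=137/28
back: M3=137/28
back: M2=-66/23−8/23·137/28=-32/7
back: M1=-9/2−1/4·-32/7=-47/14
M: M0=0, M1=-47/14, M2=-32/7, M3=137/28, M4=0
seg 0: a=-4, c=M0/2=0, d=(M1−M0)/(6·1)=-47/84, b=Δ0−h0·(2M0+M1)/6=383/84
seg 1: a=0, c=M1/2=-47/28, d=(M2−M1)/(6·1)=-17/84, b=Δ1−h1·(2M1+M2)/6=121/42
seg 2: a=1, c=M2/2=-16/7, d=(M3−M2)/(6·2)=265/336, b=Δ2−h2·(2M2+M3)/6=-13/12
seg 3: a=-4, c=M3/2=137/56, d=(M4−M3)/(6·2)=-137/336, b=Δ3−h3·(2M3+M4)/6=-16/21
t_q=5/4 → seg 1, τ=1/4; S=0+121/42·τ+-47/28·τ²+-17/84·τ³=1097/1792

  seg 0: a=-4 b=383/84 c=0 d=-47/84
  seg 1: a=0 b=121/42 c=-47/28 d=-17/84
  seg 2: a=1 b=-13/12 c=-16/7 d=265/336
  seg 3: a=-4 b=-16/21 c=137/56 d=-137/336
S(5/4) = 1097/1792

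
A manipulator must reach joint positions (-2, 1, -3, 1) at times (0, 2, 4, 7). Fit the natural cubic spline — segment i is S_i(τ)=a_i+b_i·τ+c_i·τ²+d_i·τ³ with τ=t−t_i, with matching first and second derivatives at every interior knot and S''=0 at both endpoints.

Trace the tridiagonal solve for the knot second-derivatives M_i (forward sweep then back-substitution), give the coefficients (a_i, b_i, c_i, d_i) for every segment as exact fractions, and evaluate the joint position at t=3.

  seg 0: a=-2 b=148/57 c=0 d=-125/456
  seg 1: a=1 b=-79/114 c=-125/76 d=113/228
  seg 2: a=-3 b=-151/114 c=101/76 d=-101/684
S(3) = -16/19

Δ: Δ0=3/2, Δ1=-2, Δ2=4/3
row 1: diag=8, rhs=-21; c'=1/4, d'=-21/8
row 2: denom=10−2·1/4=19/2; d'=(20−2·-21/8)/(19/2)=101/38
back: M2=101/38
back: M1=-21/8−1/4·101/38=-125/38
M: M0=0, M1=-125/38, M2=101/38, M3=0
seg 0: a=-2, c=M0/2=0, d=(M1−M0)/(6·2)=-125/456, b=Δ0−h0·(2M0+M1)/6=148/57
seg 1: a=1, c=M1/2=-125/76, d=(M2−M1)/(6·2)=113/228, b=Δ1−h1·(2M1+M2)/6=-79/114
seg 2: a=-3, c=M2/2=101/76, d=(M3−M2)/(6·3)=-101/684, b=Δ2−h2·(2M2+M3)/6=-151/114
t_q=3 → seg 1, τ=1; S=1+-79/114·τ+-125/76·τ²+113/228·τ³=-16/19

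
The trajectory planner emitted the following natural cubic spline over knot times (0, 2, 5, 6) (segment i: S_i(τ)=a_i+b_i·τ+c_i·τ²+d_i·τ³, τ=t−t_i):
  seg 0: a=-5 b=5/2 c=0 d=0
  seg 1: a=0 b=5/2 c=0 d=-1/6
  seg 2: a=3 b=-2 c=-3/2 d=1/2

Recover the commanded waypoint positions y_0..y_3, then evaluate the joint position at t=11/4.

y_0 = S_0(0) = a_0 = -5
y_1 = S_1(0) = a_1 = 0
y_2 = S_2(0) = a_2 = 3
y_3 = S_2(1) = 0
t_q=11/4 is in segment 1 (τ=3/4); S_1(τ)=231/128

y_0=-5 y_1=0 y_2=3 y_3=0
S(11/4) = 231/128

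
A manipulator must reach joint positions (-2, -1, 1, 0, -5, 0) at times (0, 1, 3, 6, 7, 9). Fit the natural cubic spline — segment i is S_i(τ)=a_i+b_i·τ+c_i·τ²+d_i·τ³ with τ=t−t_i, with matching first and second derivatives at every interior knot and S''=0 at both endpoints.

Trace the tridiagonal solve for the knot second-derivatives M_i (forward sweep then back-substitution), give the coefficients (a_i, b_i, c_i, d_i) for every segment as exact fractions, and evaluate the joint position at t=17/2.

  seg 0: a=-2 b=7187/6924 c=0 d=-263/6924
  seg 1: a=-1 b=3199/3462 c=-263/2308 d=263/3462
  seg 2: a=1 b=4777/3462 c=789/2308 d=-2107/6924
  seg 3: a=0 b=-33133/6924 c=-1383/577 d=15109/6924
  seg 4: a=-5 b=-10499/3462 c=9577/2308 d=-9577/13848
S(17/2) = -94045/36928

Δ: Δ0=1, Δ1=1, Δ2=-1/3, Δ3=-5, Δ4=5/2
row 1: diag=6, rhs=0; c'=1/3, d'=0
row 2: denom=10−2·1/3=28/3; d'=(-8−2·0)/(28/3)=-6/7
row 3: denom=8−3·9/28=197/28; d'=(-28−3·-6/7)/(197/28)=-712/197
row 4: denom=6−1·28/197=1154/197; d'=(45−1·-712/197)/(1154/197)=9577/1154
back: M4=9577/1154
back: M3=-712/197−28/197·9577/1154=-2766/577
back: M2=-6/7−9/28·-2766/577=789/1154
back: M1=0−1/3·789/1154=-263/1154
M: M0=0, M1=-263/1154, M2=789/1154, M3=-2766/577, M4=9577/1154, M5=0
seg 0: a=-2, c=M0/2=0, d=(M1−M0)/(6·1)=-263/6924, b=Δ0−h0·(2M0+M1)/6=7187/6924
seg 1: a=-1, c=M1/2=-263/2308, d=(M2−M1)/(6·2)=263/3462, b=Δ1−h1·(2M1+M2)/6=3199/3462
seg 2: a=1, c=M2/2=789/2308, d=(M3−M2)/(6·3)=-2107/6924, b=Δ2−h2·(2M2+M3)/6=4777/3462
seg 3: a=0, c=M3/2=-1383/577, d=(M4−M3)/(6·1)=15109/6924, b=Δ3−h3·(2M3+M4)/6=-33133/6924
seg 4: a=-5, c=M4/2=9577/2308, d=(M5−M4)/(6·2)=-9577/13848, b=Δ4−h4·(2M4+M5)/6=-10499/3462
t_q=17/2 → seg 4, τ=3/2; S=-5+-10499/3462·τ+9577/2308·τ²+-9577/13848·τ³=-94045/36928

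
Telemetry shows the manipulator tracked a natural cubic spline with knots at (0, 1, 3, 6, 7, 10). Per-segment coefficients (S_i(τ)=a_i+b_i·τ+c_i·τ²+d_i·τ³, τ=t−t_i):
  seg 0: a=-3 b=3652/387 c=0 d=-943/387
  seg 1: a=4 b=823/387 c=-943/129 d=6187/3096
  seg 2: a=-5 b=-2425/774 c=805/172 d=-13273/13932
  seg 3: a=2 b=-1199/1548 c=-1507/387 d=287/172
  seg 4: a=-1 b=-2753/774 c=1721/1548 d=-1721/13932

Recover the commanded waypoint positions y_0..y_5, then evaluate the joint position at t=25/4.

y_0 = S_0(0) = a_0 = -3
y_1 = S_1(0) = a_1 = 4
y_2 = S_2(0) = a_2 = -5
y_3 = S_3(0) = a_3 = 2
y_4 = S_4(0) = a_4 = -1
y_5 = S_4(3) = -5
t_q=25/4 is in segment 3 (τ=1/4); S_3(τ)=52477/33024

y_0=-3 y_1=4 y_2=-5 y_3=2 y_4=-1 y_5=-5
S(25/4) = 52477/33024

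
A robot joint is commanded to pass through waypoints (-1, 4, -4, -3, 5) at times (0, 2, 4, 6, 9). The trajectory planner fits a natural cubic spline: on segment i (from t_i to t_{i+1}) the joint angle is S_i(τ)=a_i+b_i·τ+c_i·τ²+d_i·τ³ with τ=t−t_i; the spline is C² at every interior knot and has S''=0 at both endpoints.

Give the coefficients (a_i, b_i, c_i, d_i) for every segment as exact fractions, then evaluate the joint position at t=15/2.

  seg 0: a=-1 b=964/213 c=0 d=-863/1704
  seg 1: a=4 b=-661/426 c=-863/284 d=773/852
  seg 2: a=-4 b=-1201/426 c=683/284 d=-635/1704
  seg 3: a=-3 b=496/213 c=12/71 d=-4/213
S(15/2) = 115/142

Δ: Δ0=5/2, Δ1=-4, Δ2=1/2, Δ3=8/3
row 1: diag=8, rhs=-39; c'=1/4, d'=-39/8
row 2: denom=8−2·1/4=15/2; d'=(27−2·-39/8)/(15/2)=49/10
row 3: denom=10−2·4/15=142/15; d'=(13−2·49/10)/(142/15)=24/71
back: M3=24/71
back: M2=49/10−4/15·24/71=683/142
back: M1=-39/8−1/4·683/142=-863/142
M: M0=0, M1=-863/142, M2=683/142, M3=24/71, M4=0
seg 0: a=-1, c=M0/2=0, d=(M1−M0)/(6·2)=-863/1704, b=Δ0−h0·(2M0+M1)/6=964/213
seg 1: a=4, c=M1/2=-863/284, d=(M2−M1)/(6·2)=773/852, b=Δ1−h1·(2M1+M2)/6=-661/426
seg 2: a=-4, c=M2/2=683/284, d=(M3−M2)/(6·2)=-635/1704, b=Δ2−h2·(2M2+M3)/6=-1201/426
seg 3: a=-3, c=M3/2=12/71, d=(M4−M3)/(6·3)=-4/213, b=Δ3−h3·(2M3+M4)/6=496/213
t_q=15/2 → seg 3, τ=3/2; S=-3+496/213·τ+12/71·τ²+-4/213·τ³=115/142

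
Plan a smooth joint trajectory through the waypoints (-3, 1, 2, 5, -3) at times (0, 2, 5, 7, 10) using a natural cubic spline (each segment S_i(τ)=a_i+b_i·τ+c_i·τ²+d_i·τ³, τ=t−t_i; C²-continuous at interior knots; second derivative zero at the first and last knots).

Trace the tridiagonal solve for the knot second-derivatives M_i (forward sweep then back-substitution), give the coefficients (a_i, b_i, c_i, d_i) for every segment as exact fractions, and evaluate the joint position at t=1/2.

Δ: Δ0=2, Δ1=1/3, Δ2=3/2, Δ3=-8/3
row 1: diag=10, rhs=-10; c'=3/10, d'=-1
row 2: denom=10−3·3/10=91/10; d'=(7−3·-1)/(91/10)=100/91
row 3: denom=10−2·20/91=870/91; d'=(-25−2·100/91)/(870/91)=-165/58
back: M3=-165/58
back: M2=100/91−20/91·-165/58=50/29
back: M1=-1−3/10·50/29=-44/29
M: M0=0, M1=-44/29, M2=50/29, M3=-165/58, M4=0
seg 0: a=-3, c=M0/2=0, d=(M1−M0)/(6·2)=-11/87, b=Δ0−h0·(2M0+M1)/6=218/87
seg 1: a=1, c=M1/2=-22/29, d=(M2−M1)/(6·3)=47/261, b=Δ1−h1·(2M1+M2)/6=86/87
seg 2: a=2, c=M2/2=25/29, d=(M3−M2)/(6·2)=-265/696, b=Δ2−h2·(2M2+M3)/6=113/87
seg 3: a=5, c=M3/2=-165/116, d=(M4−M3)/(6·3)=55/348, b=Δ3−h3·(2M3+M4)/6=31/174
t_q=1/2 → seg 0, τ=1/2; S=-3+218/87·τ+0·τ²+-11/87·τ³=-409/232

  seg 0: a=-3 b=218/87 c=0 d=-11/87
  seg 1: a=1 b=86/87 c=-22/29 d=47/261
  seg 2: a=2 b=113/87 c=25/29 d=-265/696
  seg 3: a=5 b=31/174 c=-165/116 d=55/348
S(1/2) = -409/232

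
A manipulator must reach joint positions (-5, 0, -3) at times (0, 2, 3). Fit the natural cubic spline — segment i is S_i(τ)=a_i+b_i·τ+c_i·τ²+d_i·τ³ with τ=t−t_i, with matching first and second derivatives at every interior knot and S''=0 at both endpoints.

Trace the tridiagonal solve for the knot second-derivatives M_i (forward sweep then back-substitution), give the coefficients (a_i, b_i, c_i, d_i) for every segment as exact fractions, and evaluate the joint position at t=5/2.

  seg 0: a=-5 b=13/3 c=0 d=-11/24
  seg 1: a=0 b=-7/6 c=-11/4 d=11/12
S(5/2) = -37/32

Δ: Δ0=5/2, Δ1=-3
row 1: diag=6, rhs=-33; c'=1/6, d'=-11/2
back: M1=-11/2
M: M0=0, M1=-11/2, M2=0
seg 0: a=-5, c=M0/2=0, d=(M1−M0)/(6·2)=-11/24, b=Δ0−h0·(2M0+M1)/6=13/3
seg 1: a=0, c=M1/2=-11/4, d=(M2−M1)/(6·1)=11/12, b=Δ1−h1·(2M1+M2)/6=-7/6
t_q=5/2 → seg 1, τ=1/2; S=0+-7/6·τ+-11/4·τ²+11/12·τ³=-37/32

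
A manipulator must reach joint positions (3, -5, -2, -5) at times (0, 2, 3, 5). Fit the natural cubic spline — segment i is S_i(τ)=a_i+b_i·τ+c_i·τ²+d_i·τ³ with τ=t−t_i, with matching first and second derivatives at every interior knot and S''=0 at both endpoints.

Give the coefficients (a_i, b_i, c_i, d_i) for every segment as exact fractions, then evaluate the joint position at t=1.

  seg 0: a=3 b=-233/35 c=0 d=93/140
  seg 1: a=-5 b=46/35 c=279/70 d=-23/10
  seg 2: a=-2 b=167/70 c=-102/35 d=17/35
S(1) = -419/140

Δ: Δ0=-4, Δ1=3, Δ2=-3/2
row 1: diag=6, rhs=42; c'=1/6, d'=7
row 2: denom=6−1·1/6=35/6; d'=(-27−1·7)/(35/6)=-204/35
back: M2=-204/35
back: M1=7−1/6·-204/35=279/35
M: M0=0, M1=279/35, M2=-204/35, M3=0
seg 0: a=3, c=M0/2=0, d=(M1−M0)/(6·2)=93/140, b=Δ0−h0·(2M0+M1)/6=-233/35
seg 1: a=-5, c=M1/2=279/70, d=(M2−M1)/(6·1)=-23/10, b=Δ1−h1·(2M1+M2)/6=46/35
seg 2: a=-2, c=M2/2=-102/35, d=(M3−M2)/(6·2)=17/35, b=Δ2−h2·(2M2+M3)/6=167/70
t_q=1 → seg 0, τ=1; S=3+-233/35·τ+0·τ²+93/140·τ³=-419/140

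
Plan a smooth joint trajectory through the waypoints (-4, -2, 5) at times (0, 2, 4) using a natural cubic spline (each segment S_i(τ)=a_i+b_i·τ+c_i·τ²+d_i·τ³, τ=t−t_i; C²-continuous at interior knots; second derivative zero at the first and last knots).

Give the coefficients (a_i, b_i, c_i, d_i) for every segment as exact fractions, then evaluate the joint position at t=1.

  seg 0: a=-4 b=3/8 c=0 d=5/32
  seg 1: a=-2 b=9/4 c=15/16 d=-5/32
S(1) = -111/32

Δ: Δ0=1, Δ1=7/2
row 1: diag=8, rhs=15; c'=1/4, d'=15/8
back: M1=15/8
M: M0=0, M1=15/8, M2=0
seg 0: a=-4, c=M0/2=0, d=(M1−M0)/(6·2)=5/32, b=Δ0−h0·(2M0+M1)/6=3/8
seg 1: a=-2, c=M1/2=15/16, d=(M2−M1)/(6·2)=-5/32, b=Δ1−h1·(2M1+M2)/6=9/4
t_q=1 → seg 0, τ=1; S=-4+3/8·τ+0·τ²+5/32·τ³=-111/32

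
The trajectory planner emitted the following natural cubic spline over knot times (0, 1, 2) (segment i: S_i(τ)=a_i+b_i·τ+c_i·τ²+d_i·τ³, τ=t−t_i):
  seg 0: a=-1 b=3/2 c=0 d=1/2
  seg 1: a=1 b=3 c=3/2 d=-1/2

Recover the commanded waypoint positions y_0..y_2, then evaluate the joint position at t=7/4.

y_0=-1 y_1=1 y_2=5
S(7/4) = 497/128

y_0 = S_0(0) = a_0 = -1
y_1 = S_1(0) = a_1 = 1
y_2 = S_1(1) = 5
t_q=7/4 is in segment 1 (τ=3/4); S_1(τ)=497/128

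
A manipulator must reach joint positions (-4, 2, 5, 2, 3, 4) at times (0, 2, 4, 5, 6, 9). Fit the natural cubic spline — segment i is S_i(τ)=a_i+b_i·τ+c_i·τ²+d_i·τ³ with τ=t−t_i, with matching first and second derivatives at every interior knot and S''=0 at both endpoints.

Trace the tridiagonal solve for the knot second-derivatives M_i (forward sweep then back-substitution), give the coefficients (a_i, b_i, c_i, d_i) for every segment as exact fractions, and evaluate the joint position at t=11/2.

  seg 0: a=-4 b=2809/975 c=0 d=29/975
  seg 1: a=2 b=3157/975 c=58/325 d=-817/1560
  seg 2: a=5 b=-4549/1950 c=-3853/1300 d=689/300
  seg 3: a=2 b=-1069/780 c=1276/325 d=-6067/3900
  seg 4: a=3 b=3539/1950 c=-963/1300 d=107/1300
S(11/2) = 21859/10400

Δ: Δ0=3, Δ1=3/2, Δ2=-3, Δ3=1, Δ4=1/3
row 1: diag=8, rhs=-9; c'=1/4, d'=-9/8
row 2: denom=6−2·1/4=11/2; d'=(-27−2·-9/8)/(11/2)=-9/2
row 3: denom=4−1·2/11=42/11; d'=(24−1·-9/2)/(42/11)=209/28
row 4: denom=8−1·11/42=325/42; d'=(-4−1·209/28)/(325/42)=-963/650
back: M4=-963/650
back: M3=209/28−11/42·-963/650=2552/325
back: M2=-9/2−2/11·2552/325=-3853/650
back: M1=-9/8−1/4·-3853/650=116/325
M: M0=0, M1=116/325, M2=-3853/650, M3=2552/325, M4=-963/650, M5=0
seg 0: a=-4, c=M0/2=0, d=(M1−M0)/(6·2)=29/975, b=Δ0−h0·(2M0+M1)/6=2809/975
seg 1: a=2, c=M1/2=58/325, d=(M2−M1)/(6·2)=-817/1560, b=Δ1−h1·(2M1+M2)/6=3157/975
seg 2: a=5, c=M2/2=-3853/1300, d=(M3−M2)/(6·1)=689/300, b=Δ2−h2·(2M2+M3)/6=-4549/1950
seg 3: a=2, c=M3/2=1276/325, d=(M4−M3)/(6·1)=-6067/3900, b=Δ3−h3·(2M3+M4)/6=-1069/780
seg 4: a=3, c=M4/2=-963/1300, d=(M5−M4)/(6·3)=107/1300, b=Δ4−h4·(2M4+M5)/6=3539/1950
t_q=11/2 → seg 3, τ=1/2; S=2+-1069/780·τ+1276/325·τ²+-6067/3900·τ³=21859/10400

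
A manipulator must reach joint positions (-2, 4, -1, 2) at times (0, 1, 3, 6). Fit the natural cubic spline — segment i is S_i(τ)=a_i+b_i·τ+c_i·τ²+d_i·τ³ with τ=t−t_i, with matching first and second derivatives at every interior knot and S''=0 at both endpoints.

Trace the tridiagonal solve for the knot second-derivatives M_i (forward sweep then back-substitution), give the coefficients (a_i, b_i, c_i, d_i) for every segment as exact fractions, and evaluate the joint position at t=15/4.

Δ: Δ0=6, Δ1=-5/2, Δ2=1
row 1: diag=6, rhs=-51; c'=1/3, d'=-17/2
row 2: denom=10−2·1/3=28/3; d'=(21−2·-17/2)/(28/3)=57/14
back: M2=57/14
back: M1=-17/2−1/3·57/14=-69/7
M: M0=0, M1=-69/7, M2=57/14, M3=0
seg 0: a=-2, c=M0/2=0, d=(M1−M0)/(6·1)=-23/14, b=Δ0−h0·(2M0+M1)/6=107/14
seg 1: a=4, c=M1/2=-69/14, d=(M2−M1)/(6·2)=65/56, b=Δ1−h1·(2M1+M2)/6=19/7
seg 2: a=-1, c=M2/2=57/28, d=(M3−M2)/(6·3)=-19/84, b=Δ2−h2·(2M2+M3)/6=-43/14
t_q=15/4 → seg 2, τ=3/4; S=-1+-43/14·τ+57/28·τ²+-19/84·τ³=-577/256

  seg 0: a=-2 b=107/14 c=0 d=-23/14
  seg 1: a=4 b=19/7 c=-69/14 d=65/56
  seg 2: a=-1 b=-43/14 c=57/28 d=-19/84
S(15/4) = -577/256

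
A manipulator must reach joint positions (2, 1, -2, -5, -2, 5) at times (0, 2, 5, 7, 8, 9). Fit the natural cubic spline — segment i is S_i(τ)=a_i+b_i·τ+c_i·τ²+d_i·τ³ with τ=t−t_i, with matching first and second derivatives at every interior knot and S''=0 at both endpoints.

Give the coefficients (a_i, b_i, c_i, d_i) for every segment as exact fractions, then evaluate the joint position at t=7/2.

Δ: Δ0=-1/2, Δ1=-1, Δ2=-3/2, Δ3=3, Δ4=7
row 1: diag=10, rhs=-3; c'=3/10, d'=-3/10
row 2: denom=10−3·3/10=91/10; d'=(-3−3·-3/10)/(91/10)=-3/13
row 3: denom=6−2·20/91=506/91; d'=(27−2·-3/13)/(506/91)=2499/506
row 4: denom=4−1·91/506=1933/506; d'=(24−1·2499/506)/(1933/506)=9645/1933
back: M4=9645/1933
back: M3=2499/506−91/506·9645/1933=7812/1933
back: M2=-3/13−20/91·7812/1933=-2163/1933
back: M1=-3/10−3/10·-2163/1933=69/1933
M: M0=0, M1=69/1933, M2=-2163/1933, M3=7812/1933, M4=9645/1933, M5=0
seg 0: a=2, c=M0/2=0, d=(M1−M0)/(6·2)=23/7732, b=Δ0−h0·(2M0+M1)/6=-1979/3866
seg 1: a=1, c=M1/2=69/3866, d=(M2−M1)/(6·3)=-124/1933, b=Δ1−h1·(2M1+M2)/6=-1841/3866
seg 2: a=-2, c=M2/2=-2163/3866, d=(M3−M2)/(6·2)=3325/7732, b=Δ2−h2·(2M2+M3)/6=-8123/3866
seg 3: a=-5, c=M3/2=3906/1933, d=(M4−M3)/(6·1)=611/3866, b=Δ3−h3·(2M3+M4)/6=3175/3866
seg 4: a=-2, c=M4/2=9645/3866, d=(M5−M4)/(6·1)=-3215/3866, b=Δ4−h4·(2M4+M5)/6=10316/1933
t_q=7/2 → seg 1, τ=3/2; S=1+-1841/3866·τ+69/3866·τ²+-124/1933·τ³=1691/15464

  seg 0: a=2 b=-1979/3866 c=0 d=23/7732
  seg 1: a=1 b=-1841/3866 c=69/3866 d=-124/1933
  seg 2: a=-2 b=-8123/3866 c=-2163/3866 d=3325/7732
  seg 3: a=-5 b=3175/3866 c=3906/1933 d=611/3866
  seg 4: a=-2 b=10316/1933 c=9645/3866 d=-3215/3866
S(7/2) = 1691/15464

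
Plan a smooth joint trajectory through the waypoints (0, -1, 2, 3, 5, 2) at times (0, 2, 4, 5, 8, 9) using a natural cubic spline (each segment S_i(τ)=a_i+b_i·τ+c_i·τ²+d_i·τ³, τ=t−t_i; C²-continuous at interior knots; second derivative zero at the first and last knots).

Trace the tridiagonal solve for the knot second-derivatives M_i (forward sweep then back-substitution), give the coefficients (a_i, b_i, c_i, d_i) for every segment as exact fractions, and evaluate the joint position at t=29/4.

Δ: Δ0=-1/2, Δ1=3/2, Δ2=1, Δ3=2/3, Δ4=-3
row 1: diag=8, rhs=12; c'=1/4, d'=3/2
row 2: denom=6−2·1/4=11/2; d'=(-3−2·3/2)/(11/2)=-12/11
row 3: denom=8−1·2/11=86/11; d'=(-2−1·-12/11)/(86/11)=-5/43
row 4: denom=8−3·33/86=589/86; d'=(-22−3·-5/43)/(589/86)=-98/31
back: M4=-98/31
back: M3=-5/43−33/86·-98/31=34/31
back: M2=-12/11−2/11·34/31=-40/31
back: M1=3/2−1/4·-40/31=113/62
M: M0=0, M1=113/62, M2=-40/31, M3=34/31, M4=-98/31, M5=0
seg 0: a=0, c=M0/2=0, d=(M1−M0)/(6·2)=113/744, b=Δ0−h0·(2M0+M1)/6=-103/93
seg 1: a=-1, c=M1/2=113/124, d=(M2−M1)/(6·2)=-193/744, b=Δ1−h1·(2M1+M2)/6=133/186
seg 2: a=2, c=M2/2=-20/31, d=(M3−M2)/(6·1)=37/93, b=Δ2−h2·(2M2+M3)/6=116/93
seg 3: a=3, c=M3/2=17/31, d=(M4−M3)/(6·3)=-22/93, b=Δ3−h3·(2M3+M4)/6=107/93
seg 4: a=5, c=M4/2=-49/31, d=(M5−M4)/(6·1)=49/93, b=Δ4−h4·(2M4+M5)/6=-181/93
t_q=29/4 → seg 3, τ=9/4; S=3+107/93·τ+17/31·τ²+-22/93·τ³=5625/992

  seg 0: a=0 b=-103/93 c=0 d=113/744
  seg 1: a=-1 b=133/186 c=113/124 d=-193/744
  seg 2: a=2 b=116/93 c=-20/31 d=37/93
  seg 3: a=3 b=107/93 c=17/31 d=-22/93
  seg 4: a=5 b=-181/93 c=-49/31 d=49/93
S(29/4) = 5625/992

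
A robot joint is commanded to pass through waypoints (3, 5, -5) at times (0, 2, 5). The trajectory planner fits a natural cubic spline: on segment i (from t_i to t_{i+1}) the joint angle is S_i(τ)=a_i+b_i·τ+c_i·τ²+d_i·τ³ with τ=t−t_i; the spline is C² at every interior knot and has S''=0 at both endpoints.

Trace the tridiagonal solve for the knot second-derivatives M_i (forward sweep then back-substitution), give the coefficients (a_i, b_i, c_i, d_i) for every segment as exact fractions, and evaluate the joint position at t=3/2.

  seg 0: a=3 b=28/15 c=0 d=-13/60
  seg 1: a=5 b=-11/15 c=-13/10 d=13/90
S(3/2) = 811/160

Δ: Δ0=1, Δ1=-10/3
row 1: diag=10, rhs=-26; c'=3/10, d'=-13/5
back: M1=-13/5
M: M0=0, M1=-13/5, M2=0
seg 0: a=3, c=M0/2=0, d=(M1−M0)/(6·2)=-13/60, b=Δ0−h0·(2M0+M1)/6=28/15
seg 1: a=5, c=M1/2=-13/10, d=(M2−M1)/(6·3)=13/90, b=Δ1−h1·(2M1+M2)/6=-11/15
t_q=3/2 → seg 0, τ=3/2; S=3+28/15·τ+0·τ²+-13/60·τ³=811/160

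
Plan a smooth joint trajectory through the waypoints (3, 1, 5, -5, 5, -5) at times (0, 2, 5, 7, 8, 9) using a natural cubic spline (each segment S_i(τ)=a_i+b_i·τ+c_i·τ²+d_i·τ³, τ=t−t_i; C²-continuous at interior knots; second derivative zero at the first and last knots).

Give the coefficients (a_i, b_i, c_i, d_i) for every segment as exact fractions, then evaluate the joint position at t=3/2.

  seg 0: a=3 b=-14297/5799 c=0 d=4249/11598
  seg 1: a=1 b=11197/5799 c=4249/1933 d=-4634/5799
  seg 2: a=5 b=-37439/5799 c=-9653/1933 d=33181/11598
  seg 3: a=-5 b=45811/5799 c=23528/1933 d=-58405/5799
  seg 4: a=5 b=11764/5799 c=-34877/1933 d=34877/5799
S(3/2) = 16649/30928

Δ: Δ0=-1, Δ1=4/3, Δ2=-5, Δ3=10, Δ4=-10
row 1: diag=10, rhs=14; c'=3/10, d'=7/5
row 2: denom=10−3·3/10=91/10; d'=(-38−3·7/5)/(91/10)=-422/91
row 3: denom=6−2·20/91=506/91; d'=(90−2·-422/91)/(506/91)=4517/253
row 4: denom=4−1·91/506=1933/506; d'=(-120−1·4517/253)/(1933/506)=-69754/1933
back: M4=-69754/1933
back: M3=4517/253−91/506·-69754/1933=47056/1933
back: M2=-422/91−20/91·47056/1933=-19306/1933
back: M1=7/5−3/10·-19306/1933=8498/1933
M: M0=0, M1=8498/1933, M2=-19306/1933, M3=47056/1933, M4=-69754/1933, M5=0
seg 0: a=3, c=M0/2=0, d=(M1−M0)/(6·2)=4249/11598, b=Δ0−h0·(2M0+M1)/6=-14297/5799
seg 1: a=1, c=M1/2=4249/1933, d=(M2−M1)/(6·3)=-4634/5799, b=Δ1−h1·(2M1+M2)/6=11197/5799
seg 2: a=5, c=M2/2=-9653/1933, d=(M3−M2)/(6·2)=33181/11598, b=Δ2−h2·(2M2+M3)/6=-37439/5799
seg 3: a=-5, c=M3/2=23528/1933, d=(M4−M3)/(6·1)=-58405/5799, b=Δ3−h3·(2M3+M4)/6=45811/5799
seg 4: a=5, c=M4/2=-34877/1933, d=(M5−M4)/(6·1)=34877/5799, b=Δ4−h4·(2M4+M5)/6=11764/5799
t_q=3/2 → seg 0, τ=3/2; S=3+-14297/5799·τ+0·τ²+4249/11598·τ³=16649/30928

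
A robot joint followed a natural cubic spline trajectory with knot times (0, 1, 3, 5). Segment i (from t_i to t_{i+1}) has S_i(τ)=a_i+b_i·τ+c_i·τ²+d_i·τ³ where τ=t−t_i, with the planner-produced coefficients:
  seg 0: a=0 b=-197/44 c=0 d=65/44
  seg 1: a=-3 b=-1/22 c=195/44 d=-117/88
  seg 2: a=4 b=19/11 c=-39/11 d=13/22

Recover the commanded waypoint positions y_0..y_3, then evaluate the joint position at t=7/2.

y_0=0 y_1=-3 y_2=4 y_3=-2
S(7/2) = 713/176

y_0 = S_0(0) = a_0 = 0
y_1 = S_1(0) = a_1 = -3
y_2 = S_2(0) = a_2 = 4
y_3 = S_2(2) = -2
t_q=7/2 is in segment 2 (τ=1/2); S_2(τ)=713/176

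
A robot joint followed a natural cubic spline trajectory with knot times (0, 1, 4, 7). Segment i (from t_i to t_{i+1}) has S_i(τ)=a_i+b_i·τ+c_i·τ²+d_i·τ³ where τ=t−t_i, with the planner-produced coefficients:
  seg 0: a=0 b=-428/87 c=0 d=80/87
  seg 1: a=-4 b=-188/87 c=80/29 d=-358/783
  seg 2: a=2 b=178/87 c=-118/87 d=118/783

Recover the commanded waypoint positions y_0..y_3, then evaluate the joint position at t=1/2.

y_0 = S_0(0) = a_0 = 0
y_1 = S_1(0) = a_1 = -4
y_2 = S_2(0) = a_2 = 2
y_3 = S_2(3) = 0
t_q=1/2 is in segment 0 (τ=1/2); S_0(τ)=-68/29

y_0=0 y_1=-4 y_2=2 y_3=0
S(1/2) = -68/29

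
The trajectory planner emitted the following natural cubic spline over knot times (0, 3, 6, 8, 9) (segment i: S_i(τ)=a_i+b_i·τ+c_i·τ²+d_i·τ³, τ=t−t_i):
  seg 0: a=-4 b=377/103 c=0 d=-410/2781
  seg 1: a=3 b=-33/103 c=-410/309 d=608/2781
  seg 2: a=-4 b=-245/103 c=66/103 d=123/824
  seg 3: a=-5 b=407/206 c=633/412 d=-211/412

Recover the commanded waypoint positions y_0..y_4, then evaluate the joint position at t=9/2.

y_0 = S_0(0) = a_0 = -4
y_1 = S_1(0) = a_1 = 3
y_2 = S_2(0) = a_2 = -4
y_3 = S_3(0) = a_3 = -5
y_4 = S_3(1) = -2
t_q=9/2 is in segment 1 (τ=3/2); S_1(τ)=28/103

y_0=-4 y_1=3 y_2=-4 y_3=-5 y_4=-2
S(9/2) = 28/103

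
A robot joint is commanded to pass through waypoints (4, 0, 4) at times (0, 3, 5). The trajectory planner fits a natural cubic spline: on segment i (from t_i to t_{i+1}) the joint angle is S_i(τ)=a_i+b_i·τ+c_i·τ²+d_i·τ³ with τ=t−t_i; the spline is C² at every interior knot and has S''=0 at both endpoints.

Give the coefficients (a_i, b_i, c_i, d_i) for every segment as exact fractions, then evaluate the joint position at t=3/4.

  seg 0: a=4 b=-7/3 c=0 d=1/9
  seg 1: a=0 b=2/3 c=1 d=-1/6
S(3/4) = 147/64

Δ: Δ0=-4/3, Δ1=2
row 1: diag=10, rhs=20; c'=1/5, d'=2
back: M1=2
M: M0=0, M1=2, M2=0
seg 0: a=4, c=M0/2=0, d=(M1−M0)/(6·3)=1/9, b=Δ0−h0·(2M0+M1)/6=-7/3
seg 1: a=0, c=M1/2=1, d=(M2−M1)/(6·2)=-1/6, b=Δ1−h1·(2M1+M2)/6=2/3
t_q=3/4 → seg 0, τ=3/4; S=4+-7/3·τ+0·τ²+1/9·τ³=147/64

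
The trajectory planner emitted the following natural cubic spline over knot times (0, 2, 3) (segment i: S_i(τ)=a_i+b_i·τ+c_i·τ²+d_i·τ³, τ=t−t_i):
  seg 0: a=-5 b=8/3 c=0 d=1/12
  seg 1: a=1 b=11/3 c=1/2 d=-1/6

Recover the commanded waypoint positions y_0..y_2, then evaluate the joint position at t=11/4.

y_0 = S_0(0) = a_0 = -5
y_1 = S_1(0) = a_1 = 1
y_2 = S_1(1) = 5
t_q=11/4 is in segment 1 (τ=3/4); S_1(τ)=507/128

y_0=-5 y_1=1 y_2=5
S(11/4) = 507/128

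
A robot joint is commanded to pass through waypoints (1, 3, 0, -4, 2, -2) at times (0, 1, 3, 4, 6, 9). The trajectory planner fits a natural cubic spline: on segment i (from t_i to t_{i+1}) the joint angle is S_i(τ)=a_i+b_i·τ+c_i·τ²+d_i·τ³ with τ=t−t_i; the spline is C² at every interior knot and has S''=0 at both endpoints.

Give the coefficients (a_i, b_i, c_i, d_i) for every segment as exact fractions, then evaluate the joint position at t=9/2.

Δ: Δ0=2, Δ1=-3/2, Δ2=-4, Δ3=3, Δ4=-4/3
row 1: diag=6, rhs=-21; c'=1/3, d'=-7/2
row 2: denom=6−2·1/3=16/3; d'=(-15−2·-7/2)/(16/3)=-3/2
row 3: denom=6−1·3/16=93/16; d'=(42−1·-3/2)/(93/16)=232/31
row 4: denom=10−2·32/93=866/93; d'=(-26−2·232/31)/(866/93)=-1905/433
back: M4=-1905/433
back: M3=232/31−32/93·-1905/433=3896/433
back: M2=-3/2−3/16·3896/433=-1380/433
back: M1=-7/2−1/3·-1380/433=-2111/866
M: M0=0, M1=-2111/866, M2=-1380/433, M3=3896/433, M4=-1905/433, M5=0
seg 0: a=1, c=M0/2=0, d=(M1−M0)/(6·1)=-2111/5196, b=Δ0−h0·(2M0+M1)/6=12503/5196
seg 1: a=3, c=M1/2=-2111/1732, d=(M2−M1)/(6·2)=-649/10392, b=Δ1−h1·(2M1+M2)/6=3085/2598
seg 2: a=0, c=M2/2=-690/433, d=(M3−M2)/(6·1)=2638/1299, b=Δ2−h2·(2M2+M3)/6=-5764/1299
seg 3: a=-4, c=M3/2=1948/433, d=(M4−M3)/(6·2)=-5801/5196, b=Δ3−h3·(2M3+M4)/6=-1990/1299
seg 4: a=2, c=M4/2=-1905/866, d=(M5−M4)/(6·3)=635/2598, b=Δ4−h4·(2M4+M5)/6=3983/1299
t_q=9/2 → seg 3, τ=1/2; S=-4+-1990/1299·τ+1948/433·τ²+-5801/5196·τ³=-52387/13856

  seg 0: a=1 b=12503/5196 c=0 d=-2111/5196
  seg 1: a=3 b=3085/2598 c=-2111/1732 d=-649/10392
  seg 2: a=0 b=-5764/1299 c=-690/433 d=2638/1299
  seg 3: a=-4 b=-1990/1299 c=1948/433 d=-5801/5196
  seg 4: a=2 b=3983/1299 c=-1905/866 d=635/2598
S(9/2) = -52387/13856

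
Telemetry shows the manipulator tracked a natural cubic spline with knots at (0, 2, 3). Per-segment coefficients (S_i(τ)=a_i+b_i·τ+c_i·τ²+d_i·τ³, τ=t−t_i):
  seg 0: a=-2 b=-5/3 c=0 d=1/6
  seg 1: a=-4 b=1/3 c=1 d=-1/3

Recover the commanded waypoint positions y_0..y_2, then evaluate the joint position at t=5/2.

y_0=-2 y_1=-4 y_2=-3
S(5/2) = -29/8

y_0 = S_0(0) = a_0 = -2
y_1 = S_1(0) = a_1 = -4
y_2 = S_1(1) = -3
t_q=5/2 is in segment 1 (τ=1/2); S_1(τ)=-29/8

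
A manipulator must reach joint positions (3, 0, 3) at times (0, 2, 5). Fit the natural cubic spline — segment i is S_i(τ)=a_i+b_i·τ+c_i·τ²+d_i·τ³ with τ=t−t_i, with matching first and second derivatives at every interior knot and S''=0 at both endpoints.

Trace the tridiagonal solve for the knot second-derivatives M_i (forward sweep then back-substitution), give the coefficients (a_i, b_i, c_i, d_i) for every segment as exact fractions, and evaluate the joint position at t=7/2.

  seg 0: a=3 b=-2 c=0 d=1/8
  seg 1: a=0 b=-1/2 c=3/4 d=-1/12
S(7/2) = 21/32

Δ: Δ0=-3/2, Δ1=1
row 1: diag=10, rhs=15; c'=3/10, d'=3/2
back: M1=3/2
M: M0=0, M1=3/2, M2=0
seg 0: a=3, c=M0/2=0, d=(M1−M0)/(6·2)=1/8, b=Δ0−h0·(2M0+M1)/6=-2
seg 1: a=0, c=M1/2=3/4, d=(M2−M1)/(6·3)=-1/12, b=Δ1−h1·(2M1+M2)/6=-1/2
t_q=7/2 → seg 1, τ=3/2; S=0+-1/2·τ+3/4·τ²+-1/12·τ³=21/32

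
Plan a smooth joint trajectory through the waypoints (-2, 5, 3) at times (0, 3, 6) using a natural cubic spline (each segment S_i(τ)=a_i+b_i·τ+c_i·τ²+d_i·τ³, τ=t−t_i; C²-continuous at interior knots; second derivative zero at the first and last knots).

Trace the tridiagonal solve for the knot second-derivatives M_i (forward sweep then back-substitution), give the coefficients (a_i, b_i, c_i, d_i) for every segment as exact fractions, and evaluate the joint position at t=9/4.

  seg 0: a=-2 b=37/12 c=0 d=-1/12
  seg 1: a=5 b=5/6 c=-3/4 d=1/12
S(9/4) = 1021/256

Δ: Δ0=7/3, Δ1=-2/3
row 1: diag=12, rhs=-18; c'=1/4, d'=-3/2
back: M1=-3/2
M: M0=0, M1=-3/2, M2=0
seg 0: a=-2, c=M0/2=0, d=(M1−M0)/(6·3)=-1/12, b=Δ0−h0·(2M0+M1)/6=37/12
seg 1: a=5, c=M1/2=-3/4, d=(M2−M1)/(6·3)=1/12, b=Δ1−h1·(2M1+M2)/6=5/6
t_q=9/4 → seg 0, τ=9/4; S=-2+37/12·τ+0·τ²+-1/12·τ³=1021/256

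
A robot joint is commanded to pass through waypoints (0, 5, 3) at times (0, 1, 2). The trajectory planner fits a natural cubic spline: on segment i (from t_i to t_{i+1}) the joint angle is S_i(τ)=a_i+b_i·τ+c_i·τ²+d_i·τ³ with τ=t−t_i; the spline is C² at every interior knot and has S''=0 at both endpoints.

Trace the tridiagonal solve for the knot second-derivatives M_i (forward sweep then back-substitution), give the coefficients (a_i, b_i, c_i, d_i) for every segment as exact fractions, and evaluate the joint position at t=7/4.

Δ: Δ0=5, Δ1=-2
row 1: diag=4, rhs=-42; c'=1/4, d'=-21/2
back: M1=-21/2
M: M0=0, M1=-21/2, M2=0
seg 0: a=0, c=M0/2=0, d=(M1−M0)/(6·1)=-7/4, b=Δ0−h0·(2M0+M1)/6=27/4
seg 1: a=5, c=M1/2=-21/4, d=(M2−M1)/(6·1)=7/4, b=Δ1−h1·(2M1+M2)/6=3/2
t_q=7/4 → seg 1, τ=3/4; S=5+3/2·τ+-21/4·τ²+7/4·τ³=1001/256

  seg 0: a=0 b=27/4 c=0 d=-7/4
  seg 1: a=5 b=3/2 c=-21/4 d=7/4
S(7/4) = 1001/256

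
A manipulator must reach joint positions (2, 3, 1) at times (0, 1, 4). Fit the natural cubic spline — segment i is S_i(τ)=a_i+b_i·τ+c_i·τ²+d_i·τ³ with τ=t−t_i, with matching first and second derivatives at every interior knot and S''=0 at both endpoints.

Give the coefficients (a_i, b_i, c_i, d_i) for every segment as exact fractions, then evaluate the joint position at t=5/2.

  seg 0: a=2 b=29/24 c=0 d=-5/24
  seg 1: a=3 b=7/12 c=-5/8 d=5/72
S(5/2) = 173/64

Δ: Δ0=1, Δ1=-2/3
row 1: diag=8, rhs=-10; c'=3/8, d'=-5/4
back: M1=-5/4
M: M0=0, M1=-5/4, M2=0
seg 0: a=2, c=M0/2=0, d=(M1−M0)/(6·1)=-5/24, b=Δ0−h0·(2M0+M1)/6=29/24
seg 1: a=3, c=M1/2=-5/8, d=(M2−M1)/(6·3)=5/72, b=Δ1−h1·(2M1+M2)/6=7/12
t_q=5/2 → seg 1, τ=3/2; S=3+7/12·τ+-5/8·τ²+5/72·τ³=173/64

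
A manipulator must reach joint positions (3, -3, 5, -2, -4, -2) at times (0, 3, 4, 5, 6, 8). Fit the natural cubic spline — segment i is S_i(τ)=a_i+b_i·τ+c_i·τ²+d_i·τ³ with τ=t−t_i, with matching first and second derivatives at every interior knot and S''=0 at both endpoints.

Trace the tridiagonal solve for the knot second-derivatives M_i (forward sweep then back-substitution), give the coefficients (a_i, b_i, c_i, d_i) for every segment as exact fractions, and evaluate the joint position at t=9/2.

  seg 0: a=3 b=-718/95 c=0 d=176/285
  seg 1: a=-3 b=866/95 c=528/95 d=-634/95
  seg 2: a=5 b=4/19 c=-1374/95 d=689/95
  seg 3: a=-2 b=-661/95 c=693/95 d=-222/95
  seg 4: a=-4 b=59/95 c=27/95 d=-9/190
S(9/2) = 1821/760

Δ: Δ0=-2, Δ1=8, Δ2=-7, Δ3=-2, Δ4=1
row 1: diag=8, rhs=60; c'=1/8, d'=15/2
row 2: denom=4−1·1/8=31/8; d'=(-90−1·15/2)/(31/8)=-780/31
row 3: denom=4−1·8/31=116/31; d'=(30−1·-780/31)/(116/31)=855/58
row 4: denom=6−1·31/116=665/116; d'=(18−1·855/58)/(665/116)=54/95
back: M4=54/95
back: M3=855/58−31/116·54/95=1386/95
back: M2=-780/31−8/31·1386/95=-2748/95
back: M1=15/2−1/8·-2748/95=1056/95
M: M0=0, M1=1056/95, M2=-2748/95, M3=1386/95, M4=54/95, M5=0
seg 0: a=3, c=M0/2=0, d=(M1−M0)/(6·3)=176/285, b=Δ0−h0·(2M0+M1)/6=-718/95
seg 1: a=-3, c=M1/2=528/95, d=(M2−M1)/(6·1)=-634/95, b=Δ1−h1·(2M1+M2)/6=866/95
seg 2: a=5, c=M2/2=-1374/95, d=(M3−M2)/(6·1)=689/95, b=Δ2−h2·(2M2+M3)/6=4/19
seg 3: a=-2, c=M3/2=693/95, d=(M4−M3)/(6·1)=-222/95, b=Δ3−h3·(2M3+M4)/6=-661/95
seg 4: a=-4, c=M4/2=27/95, d=(M5−M4)/(6·2)=-9/190, b=Δ4−h4·(2M4+M5)/6=59/95
t_q=9/2 → seg 2, τ=1/2; S=5+4/19·τ+-1374/95·τ²+689/95·τ³=1821/760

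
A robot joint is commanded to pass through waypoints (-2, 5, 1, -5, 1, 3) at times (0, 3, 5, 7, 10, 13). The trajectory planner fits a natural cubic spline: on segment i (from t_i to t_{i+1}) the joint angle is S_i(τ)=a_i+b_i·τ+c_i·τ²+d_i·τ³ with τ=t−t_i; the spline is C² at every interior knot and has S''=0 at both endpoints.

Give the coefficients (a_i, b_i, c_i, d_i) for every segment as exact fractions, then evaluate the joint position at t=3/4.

Δ: Δ0=7/3, Δ1=-2, Δ2=-3, Δ3=2, Δ4=2/3
row 1: diag=10, rhs=-26; c'=1/5, d'=-13/5
row 2: denom=8−2·1/5=38/5; d'=(-6−2·-13/5)/(38/5)=-2/19
row 3: denom=10−2·5/19=180/19; d'=(30−2·-2/19)/(180/19)=287/90
row 4: denom=12−3·19/60=221/20; d'=(-8−3·287/90)/(221/20)=-62/39
back: M4=-62/39
back: M3=287/90−19/60·-62/39=48/13
back: M2=-2/19−5/19·48/13=-14/13
back: M1=-13/5−1/5·-14/13=-31/13
M: M0=0, M1=-31/13, M2=-14/13, M3=48/13, M4=-62/39, M5=0
seg 0: a=-2, c=M0/2=0, d=(M1−M0)/(6·3)=-31/234, b=Δ0−h0·(2M0+M1)/6=275/78
seg 1: a=5, c=M1/2=-31/26, d=(M2−M1)/(6·2)=17/156, b=Δ1−h1·(2M1+M2)/6=-2/39
seg 2: a=1, c=M2/2=-7/13, d=(M3−M2)/(6·2)=31/78, b=Δ2−h2·(2M2+M3)/6=-137/39
seg 3: a=-5, c=M3/2=24/13, d=(M4−M3)/(6·3)=-103/351, b=Δ3−h3·(2M3+M4)/6=-35/39
seg 4: a=1, c=M4/2=-31/39, d=(M5−M4)/(6·3)=31/351, b=Δ4−h4·(2M4+M5)/6=88/39
t_q=3/4 → seg 0, τ=3/4; S=-2+275/78·τ+0·τ²+-31/234·τ³=979/1664

  seg 0: a=-2 b=275/78 c=0 d=-31/234
  seg 1: a=5 b=-2/39 c=-31/26 d=17/156
  seg 2: a=1 b=-137/39 c=-7/13 d=31/78
  seg 3: a=-5 b=-35/39 c=24/13 d=-103/351
  seg 4: a=1 b=88/39 c=-31/39 d=31/351
S(3/4) = 979/1664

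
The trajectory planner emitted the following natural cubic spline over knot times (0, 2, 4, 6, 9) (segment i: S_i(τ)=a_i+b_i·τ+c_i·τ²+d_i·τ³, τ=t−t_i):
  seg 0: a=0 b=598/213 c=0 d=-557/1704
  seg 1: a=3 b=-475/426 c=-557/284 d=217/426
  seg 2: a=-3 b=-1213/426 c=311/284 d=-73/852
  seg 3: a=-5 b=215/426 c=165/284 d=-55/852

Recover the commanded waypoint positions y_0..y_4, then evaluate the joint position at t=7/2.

y_0 = S_0(0) = a_0 = 0
y_1 = S_1(0) = a_1 = 3
y_2 = S_2(0) = a_2 = -3
y_3 = S_3(0) = a_3 = -5
y_4 = S_3(3) = 0
t_q=7/2 is in segment 1 (τ=3/2); S_1(τ)=-97/71

y_0=0 y_1=3 y_2=-3 y_3=-5 y_4=0
S(7/2) = -97/71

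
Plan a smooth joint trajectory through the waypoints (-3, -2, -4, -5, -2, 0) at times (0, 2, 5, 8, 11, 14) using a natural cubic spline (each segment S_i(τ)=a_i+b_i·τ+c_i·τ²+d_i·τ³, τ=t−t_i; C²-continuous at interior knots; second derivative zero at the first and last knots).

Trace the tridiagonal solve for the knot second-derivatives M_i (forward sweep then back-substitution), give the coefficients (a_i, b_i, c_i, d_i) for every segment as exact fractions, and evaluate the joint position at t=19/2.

  seg 0: a=-3 b=2321/3090 c=0 d=-97/1545
  seg 1: a=-2 b=-7/3090 c=-194/515 d=1439/27810
  seg 2: a=-4 b=-1337/1545 c=55/618 d=91/3090
  seg 3: a=-5 b=1433/3090 c=547/1545 d=-325/5562
  seg 4: a=-2 b=1561/1545 c=-177/1030 d=59/3090
S(19/2) = -30529/8240

Δ: Δ0=1/2, Δ1=-2/3, Δ2=-1/3, Δ3=1, Δ4=2/3
row 1: diag=10, rhs=-7; c'=3/10, d'=-7/10
row 2: denom=12−3·3/10=111/10; d'=(2−3·-7/10)/(111/10)=41/111
row 3: denom=12−3·10/37=414/37; d'=(8−3·41/111)/(414/37)=85/138
row 4: denom=12−3·37/138=515/46; d'=(-2−3·85/138)/(515/46)=-177/515
back: M4=-177/515
back: M3=85/138−37/138·-177/515=1094/1545
back: M2=41/111−10/37·1094/1545=55/309
back: M1=-7/10−3/10·55/309=-388/515
M: M0=0, M1=-388/515, M2=55/309, M3=1094/1545, M4=-177/515, M5=0
seg 0: a=-3, c=M0/2=0, d=(M1−M0)/(6·2)=-97/1545, b=Δ0−h0·(2M0+M1)/6=2321/3090
seg 1: a=-2, c=M1/2=-194/515, d=(M2−M1)/(6·3)=1439/27810, b=Δ1−h1·(2M1+M2)/6=-7/3090
seg 2: a=-4, c=M2/2=55/618, d=(M3−M2)/(6·3)=91/3090, b=Δ2−h2·(2M2+M3)/6=-1337/1545
seg 3: a=-5, c=M3/2=547/1545, d=(M4−M3)/(6·3)=-325/5562, b=Δ3−h3·(2M3+M4)/6=1433/3090
seg 4: a=-2, c=M4/2=-177/1030, d=(M5−M4)/(6·3)=59/3090, b=Δ4−h4·(2M4+M5)/6=1561/1545
t_q=19/2 → seg 3, τ=3/2; S=-5+1433/3090·τ+547/1545·τ²+-325/5562·τ³=-30529/8240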